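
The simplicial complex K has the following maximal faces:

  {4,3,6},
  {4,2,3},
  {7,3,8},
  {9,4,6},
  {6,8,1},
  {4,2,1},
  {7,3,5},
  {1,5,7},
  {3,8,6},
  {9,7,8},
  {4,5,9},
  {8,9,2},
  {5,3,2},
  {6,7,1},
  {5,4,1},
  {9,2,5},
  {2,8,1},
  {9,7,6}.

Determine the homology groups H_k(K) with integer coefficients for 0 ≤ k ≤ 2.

H_0 = Z,  H_1 = Z ⊕ Z_2,  H_2 = 0.

Order the vertices as 1 < 2 < 3 < 4 < 5 < 6 < 7 < 8 < 9. Listing each simplex with vertices in this order, K has dimension 2 with simplices:

  0-simplices (9): [1], [2], [3], [4], [5], [6], [7], [8], [9]
  1-simplices (27): (27 of them)
  2-simplices (18): [1,2,4], [1,2,8], [1,4,5], [1,5,7], [1,6,7], [1,6,8], [2,3,4], [2,3,5], [2,5,9], [2,8,9], [3,4,6], [3,5,7], [3,6,8], [3,7,8], [4,5,9], [4,6,9], [6,7,9], [7,8,9]

so the chain groups are C_0 ≅ Z^9, C_1 ≅ Z^27, C_2 ≅ Z^18.

∂_1: C_1 → C_0 sends each edge [p,q] (with p < q) to q − p.
The resulting 9×27 matrix has rank 8, and its Smith normal form has invariant factors (1,1,1,1,1,1,1,1).

Boundary ∂_2: C_2 → C_1 acts by ∂[p,q,r] = [q,r] − [p,r] + [p,q]. For instance
  ∂[4,6,9] = [6,9] − [4,9] + [4,6],
  ∂[2,3,4] = [3,4] − [2,4] + [2,3].
The 27×18 boundary matrix has rank 18 and Smith normal form diag(1,1,1,1,1,1,1,1,1,1,1,1,1,1,1,1,1,2).

Now H_k = ker ∂_k / im ∂_{k+1}, so:

  H_0: rank C_0 − rank ∂_1 = 9 − 8 = 1, and the invariant factors of ∂_1 are all 1, so H_0 ≅ Z.
  H_1: rank ker ∂_1 − rank ∂_2 = (27 − 8) − 18 = 1, and ∂_2 has invariant factor 2 > 1, so H_1 ≅ Z ⊕ Z_2.
  H_2: rank ker ∂_2 − rank ∂_3 = (18 − 18) − 0 = 0, and there is no ∂_3, so H_2 ≅ 0.

As a check, the Euler characteristic is 9 − 27 + 18 = 0, which agrees with 1 − 1 + 0 = 0.
(K is a triangulation of the Klein bottle.)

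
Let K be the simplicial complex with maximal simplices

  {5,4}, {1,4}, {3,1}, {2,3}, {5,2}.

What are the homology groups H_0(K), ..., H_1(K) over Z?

Fix the vertex order 1 < 2 < 3 < 4 < 5 and write every simplex with vertices in increasing order. Then dim K = 1 and the simplices of K are:

  0-simplices (5): [1], [2], [3], [4], [5]
  1-simplices (5): [1,3], [1,4], [2,3], [2,5], [4,5]

giving chain groups C_0 ≅ Z^5, C_1 ≅ Z^5.

The boundary map ∂_1: C_1 → C_0 maps an edge to its endpoints' difference, ∂[p,q] = q − p.
The resulting 5×5 matrix has rank 4, and its Smith normal form has invariant factors (1,1,1,1).

Now H_k = ker ∂_k / im ∂_{k+1}, so:

  H_0: rank C_0 − rank ∂_1 = 5 − 4 = 1, and the invariant factors of ∂_1 are all 1, so H_0 = Z.
  H_1: rank ker ∂_1 − rank ∂_2 = (5 − 4) − 0 = 1, and there is no ∂_2, so H_1 = Z.

As a check, the Euler characteristic is 5 − 5 = 0, which agrees with 1 − 1 = 0.
(K is a triangulation of the circle S^1.)

H_0 ≅ Z,  H_1 ≅ Z.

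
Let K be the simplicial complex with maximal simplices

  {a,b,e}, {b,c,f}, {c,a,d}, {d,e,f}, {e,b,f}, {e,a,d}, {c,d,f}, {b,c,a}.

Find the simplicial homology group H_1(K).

K has 6 vertices, 12 edges, 8 triangles.
rank ∂_1 = 5, rank ∂_2 = 7 ⇒ b_1 = 12 − 5 − 7 = 0; all invariant factors of ∂_2 are 1 so no torsion. So H_1 = 0.

H_1 ≅ 0.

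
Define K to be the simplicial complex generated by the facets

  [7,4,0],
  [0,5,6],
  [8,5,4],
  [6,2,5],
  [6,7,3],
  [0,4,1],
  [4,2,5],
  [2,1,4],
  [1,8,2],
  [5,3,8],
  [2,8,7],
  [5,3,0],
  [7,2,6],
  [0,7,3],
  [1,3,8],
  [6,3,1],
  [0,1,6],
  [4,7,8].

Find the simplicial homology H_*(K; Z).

H_0 = Z,  H_1 = Z ⊕ Z/2Z,  H_2 = 0.

Order the vertices as 0 < 1 < 2 < 3 < 4 < 5 < 6 < 7 < 8. Listing each simplex with vertices in this order, K has dimension 2 with simplices:

  0-simplices (9): [0], [1], [2], [3], [4], [5], [6], [7], [8]
  1-simplices (27): (27 of them)
  2-simplices (18): [0,1,4], [0,1,6], [0,3,5], [0,3,7], [0,4,7], [0,5,6], [1,2,4], [1,2,8], [1,3,6], [1,3,8], [2,4,5], [2,5,6], [2,6,7], [2,7,8], [3,5,8], [3,6,7], [4,5,8], [4,7,8]

giving chain groups C_0 ≅ Z^9, C_1 ≅ Z^27, C_2 ≅ Z^18.

The boundary map ∂_1: C_1 → C_0 sends each edge [p,q] (with p < q) to q − p.
The resulting 9×27 matrix has rank 8, and its Smith normal form has invariant factors (1,1,1,1,1,1,1,1).

Boundary ∂_2: C_2 → C_1 sends each 2-simplex [p,q,r] to [q,r] − [p,r] + [p,q]. For instance
  ∂[2,6,7] = [6,7] − [2,7] + [2,6],
  ∂[0,3,5] = [3,5] − [0,5] + [0,3].
As a 27×18 matrix over Z this has rank 18, with invariant factors (1,1,1,1,1,1,1,1,1,1,1,1,1,1,1,1,1,2).

From H_k ≅ ker(∂_k) / im(∂_{k+1}) we obtain:

  H_0: rank C_0 − rank ∂_1 = 9 − 8 = 1, and the invariant factors of ∂_1 are all 1, so H_0 ≅ Z.
  H_1: rank ker ∂_1 − rank ∂_2 = (27 − 8) − 18 = 1, and ∂_2 has invariant factor 2 > 1, so H_1 ≅ Z ⊕ Z/2Z.
  H_2: rank ker ∂_2 − rank ∂_3 = (18 − 18) − 0 = 0, and there is no ∂_3, so H_2 ≅ 0.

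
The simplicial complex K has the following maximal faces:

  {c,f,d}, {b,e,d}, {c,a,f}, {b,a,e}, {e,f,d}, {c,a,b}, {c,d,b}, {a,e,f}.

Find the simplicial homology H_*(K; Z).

Fix the vertex order a < b < c < d < e < f and write every simplex with vertices in increasing order. Then dim K = 2 and the simplices of K are:

  0-simplices (6): a, b, c, d, e, f
  1-simplices (12): ab, ac, ae, af, bc, bd, be, cd, cf, de, df, ef
  2-simplices (8): abc, abe, acf, aef, bcd, bde, cdf, def

Hence C_0 ≅ Z^6, C_1 ≅ Z^12, C_2 ≅ Z^8.

The boundary map ∂_1: C_1 → C_0 maps an edge to its endpoints' difference, ∂[p,q] = q − p.
The 6×12 boundary matrix has rank 5 and Smith normal form diag(1,1,1,1,1).

Boundary ∂_2: C_2 → C_1 acts by ∂[p,q,r] = [q,r] − [p,r] + [p,q]. For instance
  ∂cdf = df − cf + cd,
  ∂aef = ef − af + ae.
This gives a 12×8 integer matrix of rank 7; reducing to Smith normal form yields diagonal entries (1,1,1,1,1,1,1).

Reading off H_k = ker ∂_k / im ∂_{k+1}:

  H_0: rank C_0 − rank ∂_1 = 6 − 5 = 1, and the invariant factors of ∂_1 are all 1, so H_0 = Z.
  H_1: rank ker ∂_1 − rank ∂_2 = (12 − 5) − 7 = 0, and the invariant factors of ∂_2 are all 1, so H_1 = 0.
  H_2: rank ker ∂_2 − rank ∂_3 = (8 − 7) − 0 = 1, and there is no ∂_3, so H_2 = Z.

As a check, the Euler characteristic is 6 − 12 + 8 = 2, which agrees with 1 − 0 + 1 = 2.

H_0 ≅ Z,  H_1 = 0,  H_2 ≅ Z.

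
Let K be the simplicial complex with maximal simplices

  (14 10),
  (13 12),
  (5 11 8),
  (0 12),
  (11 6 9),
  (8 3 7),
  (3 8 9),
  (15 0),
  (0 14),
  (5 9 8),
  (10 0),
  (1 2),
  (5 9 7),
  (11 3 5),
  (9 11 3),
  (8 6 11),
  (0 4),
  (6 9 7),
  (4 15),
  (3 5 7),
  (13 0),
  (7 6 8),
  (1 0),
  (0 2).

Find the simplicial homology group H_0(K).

H_0 ≅ Z^2.

We work with the vertex ordering 0 < 1 < 2 < 3 < 4 < 5 < 6 < 7 < 8 < 9 < 10 < 11 < 12 < 13 < 14 < 15. The simplices of K, each written with vertices in increasing order, are:

  0-simplices (16): [0], [1], [2], [3], [4], [5], [6], [7], [8], [9], [10], [11], [12], [13], [14], [15]
  1-simplices (30): (30 of them)
  2-simplices (12): [3,5,7], [3,5,11], [3,7,8], [3,8,9], [3,9,11], [5,7,9], [5,8,9], [5,8,11], [6,7,8], [6,7,9], [6,8,11], [6,9,11]

so the chain groups are C_0 ≅ Z^16, C_1 ≅ Z^30, C_2 ≅ Z^12.

Boundary ∂_1: C_1 → C_0 sends each edge [p,q] (with p < q) to q − p. For instance
  ∂[3,8] = [8] − [3].
As a 16×30 matrix over Z this has rank 14, with invariant factors (1,1,1,1,1,1,1,1,1,1,1,1,1,1).

The boundary map ∂_2: C_2 → C_1 acts by ∂[p,q,r] = [q,r] − [p,r] + [p,q]. For instance
  ∂[3,8,9] = [8,9] − [3,9] + [3,8],
  ∂[3,5,11] = [5,11] − [3,11] + [3,5].
This gives a 30×12 integer matrix of rank 12; reducing to Smith normal form yields diagonal entries (1,1,1,1,1,1,1,1,1,1,1,2).

Computing H_k = (kernel of ∂_k) / (image of ∂_{k+1}):

  H_0: rank C_0 − rank ∂_1 = 16 − 14 = 2, and the invariant factors of ∂_1 are all 1, so H_0 ≅ Z^2.

(K is a triangulation of the disjoint union of the real projective plane RP^2 and a wedge of 4 circles.)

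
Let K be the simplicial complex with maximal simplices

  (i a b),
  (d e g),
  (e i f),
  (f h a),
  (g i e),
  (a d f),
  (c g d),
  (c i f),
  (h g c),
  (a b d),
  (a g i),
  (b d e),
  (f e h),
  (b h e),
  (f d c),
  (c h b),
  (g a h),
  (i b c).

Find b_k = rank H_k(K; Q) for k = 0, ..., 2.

b_0 = 1, b_1 = 2, b_2 = 1.

We work with the vertex ordering a < b < c < d < e < f < g < h < i. The simplices of K, each written with vertices in increasing order, are:

  0-simplices (9): a, b, c, d, e, f, g, h, i
  1-simplices (27): ab, ad, af, ag, ah, ai, bc, bd, be, bh, bi, cd, cf, cg, ch, ci, de, df, dg, ef, eg, eh, ei, fh, fi, gh, gi
  2-simplices (18): abd, abi, adf, afh, agh, agi, bch, bci, bde, beh, cdf, cdg, cfi, cgh, deg, efh, efi, egi

giving chain groups C_0 ≅ Z^9, C_1 ≅ Z^27, C_2 ≅ Z^18.

Boundary ∂_1: C_1 → C_0 sends each edge [p,q] (with p < q) to q − p. For instance
  ∂be = e − b.
This gives a 9×27 integer matrix of rank 8; reducing to Smith normal form yields diagonal entries (1,1,1,1,1,1,1,1).

Boundary ∂_2: C_2 → C_1 sends each 2-simplex [p,q,r] to [q,r] − [p,r] + [p,q]. For instance
  ∂afh = fh − ah + af,
  ∂egi = gi − ei + eg.
As a 27×18 matrix over Z this has rank 17, with invariant factors (1,1,1,1,1,1,1,1,1,1,1,1,1,1,1,1,1).

Now H_k = ker ∂_k / im ∂_{k+1}, so:

  H_0: rank C_0 − rank ∂_1 = 9 − 8 = 1, and the invariant factors of ∂_1 are all 1, so H_0 ≅ Z.
  H_1: rank ker ∂_1 − rank ∂_2 = (27 − 8) − 17 = 2, and the invariant factors of ∂_2 are all 1, so H_1 ≅ Z^2.
  H_2: rank ker ∂_2 − rank ∂_3 = (18 − 17) − 0 = 1, and there is no ∂_3, so H_2 ≅ Z.

As a check, the Euler characteristic is 9 − 27 + 18 = 0, which agrees with 1 − 2 + 1 = 0.

Hence the Betti numbers are b_0 = 1, b_1 = 2, b_2 = 1.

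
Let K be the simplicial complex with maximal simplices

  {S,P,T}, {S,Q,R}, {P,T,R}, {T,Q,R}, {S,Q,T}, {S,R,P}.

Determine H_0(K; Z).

H_0 = Z.

We work with the vertex ordering P < Q < R < S < T. The simplices of K, each written with vertices in increasing order, are:

  0-simplices (5): P, Q, R, S, T
  1-simplices (9): PR, PS, PT, QR, QS, QT, RS, RT, ST
  2-simplices (6): PRS, PRT, PST, QRS, QRT, QST

Hence C_0 ≅ Z^5, C_1 ≅ Z^9, C_2 ≅ Z^6.

∂_1: C_1 → C_0 maps an edge to its endpoints' difference, ∂[p,q] = q − p.
As a 5×9 matrix over Z this has rank 4, with invariant factors (1,1,1,1).

The boundary map ∂_2: C_2 → C_1 sends each 2-simplex [p,q,r] to [q,r] − [p,r] + [p,q]. For instance
  ∂QST = ST − QT + QS,
  ∂QRT = RT − QT + QR.
The 9×6 boundary matrix has rank 5 and Smith normal form diag(1,1,1,1,1).

Reading off H_k = ker ∂_k / im ∂_{k+1}:

  H_0: rank C_0 − rank ∂_1 = 5 − 4 = 1, and the invariant factors of ∂_1 are all 1, so H_0 = Z.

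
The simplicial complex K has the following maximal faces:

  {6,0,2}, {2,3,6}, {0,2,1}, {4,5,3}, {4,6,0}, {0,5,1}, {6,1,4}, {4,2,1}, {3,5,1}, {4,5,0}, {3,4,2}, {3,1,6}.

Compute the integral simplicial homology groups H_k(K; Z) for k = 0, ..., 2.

H_0 ≅ Z,  H_1 ≅ Z/2,  H_2 = 0.

Take the total order 0 < 1 < 2 < 3 < 4 < 5 < 6 on the vertex set. Then K (dimension 2) consists of the simplices:

  0-simplices (7): [0], [1], [2], [3], [4], [5], [6]
  1-simplices (18): [0,1], [0,2], [0,4], [0,5], [0,6], [1,2], [1,3], [1,4], [1,5], [1,6], [2,3], [2,4], [2,6], [3,4], [3,5], [3,6], [4,5], [4,6]
  2-simplices (12): [0,1,2], [0,1,5], [0,2,6], [0,4,5], [0,4,6], [1,2,4], [1,3,5], [1,3,6], [1,4,6], [2,3,4], [2,3,6], [3,4,5]

Hence C_0 ≅ Z^7, C_1 ≅ Z^18, C_2 ≅ Z^12.

∂_1: C_1 → C_0 is given by ∂[p,q] = [q] − [p]. For instance
  ∂[0,1] = [1] − [0].
This gives a 7×18 integer matrix of rank 6; reducing to Smith normal form yields diagonal entries (1,1,1,1,1,1).

The boundary map ∂_2: C_2 → C_1 maps a triangle to the signed sum of its edges. For instance
  ∂[1,3,6] = [3,6] − [1,6] + [1,3],
  ∂[1,4,6] = [4,6] − [1,6] + [1,4].
As a 18×12 matrix over Z this has rank 12, with invariant factors (1,1,1,1,1,1,1,1,1,1,1,2).

Now H_k = ker ∂_k / im ∂_{k+1}, so:

  H_0: rank C_0 − rank ∂_1 = 7 − 6 = 1, and the invariant factors of ∂_1 are all 1, so H_0 = Z.
  H_1: rank ker ∂_1 − rank ∂_2 = (18 − 6) − 12 = 0, and ∂_2 has invariant factor 2 > 1, so H_1 = Z/2.
  H_2: rank ker ∂_2 − rank ∂_3 = (12 − 12) − 0 = 0, and there is no ∂_3, so H_2 = 0.

(K is a triangulation of the real projective plane RP^2.)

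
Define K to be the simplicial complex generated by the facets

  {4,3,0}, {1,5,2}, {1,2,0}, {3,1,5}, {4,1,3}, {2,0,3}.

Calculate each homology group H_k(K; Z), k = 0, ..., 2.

K has 6 vertices, 12 edges, 6 triangles.
rank ∂_0 = 0, rank ∂_1 = 5 ⇒ b_0 = 6 − 0 − 5 = 1; all invariant factors of ∂_1 are 1 so no torsion. So H_0 = Z.
rank ∂_1 = 5, rank ∂_2 = 6 ⇒ b_1 = 12 − 5 − 6 = 1; all invariant factors of ∂_2 are 1 so no torsion. So H_1 = Z.
rank ∂_2 = 6, rank ∂_3 = 0 ⇒ b_2 = 6 − 6 − 0 = 0. So H_2 = 0.

H_0 = Z,  H_1 = Z,  H_2 = 0.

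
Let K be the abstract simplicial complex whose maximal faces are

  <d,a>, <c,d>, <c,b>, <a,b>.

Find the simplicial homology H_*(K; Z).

We work with the vertex ordering a < b < c < d. The simplices of K, each written with vertices in increasing order, are:

  0-simplices (4): a, b, c, d
  1-simplices (4): ab, ad, bc, cd

giving chain groups C_0 ≅ Z^4, C_1 ≅ Z^4.

The boundary map ∂_1: C_1 → C_0 maps an edge to its endpoints' difference, ∂[p,q] = q − p. For instance
  ∂ad = d − a.
As a 4×4 matrix over Z this has rank 3, with invariant factors (1,1,1).

Now H_k = ker ∂_k / im ∂_{k+1}, so:

  H_0: rank C_0 − rank ∂_1 = 4 − 3 = 1, and the invariant factors of ∂_1 are all 1, so H_0 = Z.
  H_1: rank ker ∂_1 − rank ∂_2 = (4 − 3) − 0 = 1, and there is no ∂_2, so H_1 = Z.

As a check, the Euler characteristic is 4 − 4 = 0, which agrees with 1 − 1 = 0.
(K is a triangulation of the circle S^1.)

H_0 ≅ Z,  H_1 ≅ Z.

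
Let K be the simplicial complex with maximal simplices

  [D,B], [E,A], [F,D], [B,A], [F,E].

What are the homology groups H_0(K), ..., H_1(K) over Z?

We work with the vertex ordering A < B < D < E < F. The simplices of K, each written with vertices in increasing order, are:

  0-simplices (5): A, B, D, E, F
  1-simplices (5): AB, AE, BD, DF, EF

giving chain groups C_0 ≅ Z^5, C_1 ≅ Z^5.

∂_1: C_1 → C_0 is given by ∂[p,q] = [q] − [p]. For instance
  ∂EF = F − E.
As a 5×5 matrix over Z this has rank 4, with invariant factors (1,1,1,1).

From H_k ≅ ker(∂_k) / im(∂_{k+1}) we obtain:

  H_0: rank C_0 − rank ∂_1 = 5 − 4 = 1, and the invariant factors of ∂_1 are all 1, so H_0 ≅ Z.
  H_1: rank ker ∂_1 − rank ∂_2 = (5 − 4) − 0 = 1, and there is no ∂_2, so H_1 ≅ Z.

As a check, the Euler characteristic is 5 − 5 = 0, which agrees with 1 − 1 = 0.

H_0 = Z,  H_1 = Z.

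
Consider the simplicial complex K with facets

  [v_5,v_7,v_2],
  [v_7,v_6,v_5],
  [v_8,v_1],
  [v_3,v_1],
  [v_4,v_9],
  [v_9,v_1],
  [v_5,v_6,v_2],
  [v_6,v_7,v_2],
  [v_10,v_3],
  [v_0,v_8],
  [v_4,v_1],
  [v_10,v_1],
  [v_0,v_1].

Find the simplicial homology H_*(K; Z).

We work with the vertex ordering v_0 < v_1 < v_2 < v_3 < v_4 < v_5 < v_6 < v_7 < v_8 < v_9 < v_10. The simplices of K, each written with vertices in increasing order, are:

  0-simplices (11): [v_0], [v_1], [v_2], [v_3], [v_4], [v_5], [v_6], [v_7], [v_8], [v_9], [v_10]
  1-simplices (15): (15 of them)
  2-simplices (4): [v_2,v_5,v_6], [v_2,v_5,v_7], [v_2,v_6,v_7], [v_5,v_6,v_7]

giving chain groups C_0 ≅ Z^11, C_1 ≅ Z^15, C_2 ≅ Z^4.

∂_1: C_1 → C_0 sends each edge [p,q] (with p < q) to q − p. For instance
  ∂[v_1,v_4] = [v_4] − [v_1].
The 11×15 boundary matrix has rank 9 and Smith normal form diag(1,1,1,1,1,1,1,1,1).

The boundary map ∂_2: C_2 → C_1 sends each 2-simplex [p,q,r] to [q,r] − [p,r] + [p,q]. For instance
  ∂[v_5,v_6,v_7] = [v_6,v_7] − [v_5,v_7] + [v_5,v_6],
  ∂[v_2,v_5,v_6] = [v_5,v_6] − [v_2,v_6] + [v_2,v_5].
The resulting 15×4 matrix has rank 3, and its Smith normal form has invariant factors (1,1,1).

Computing H_k = (kernel of ∂_k) / (image of ∂_{k+1}):

  H_0: rank C_0 − rank ∂_1 = 11 − 9 = 2, and the invariant factors of ∂_1 are all 1, so H_0 ≅ Z^2.
  H_1: rank ker ∂_1 − rank ∂_2 = (15 − 9) − 3 = 3, and the invariant factors of ∂_2 are all 1, so H_1 ≅ Z^3.
  H_2: rank ker ∂_2 − rank ∂_3 = (4 − 3) − 0 = 1, and there is no ∂_3, so H_2 ≅ Z.

As a check, the Euler characteristic is 11 − 15 + 4 = 0, which agrees with 2 − 3 + 1 = 0.

H_0 = Z^2,  H_1 = Z^3,  H_2 = Z.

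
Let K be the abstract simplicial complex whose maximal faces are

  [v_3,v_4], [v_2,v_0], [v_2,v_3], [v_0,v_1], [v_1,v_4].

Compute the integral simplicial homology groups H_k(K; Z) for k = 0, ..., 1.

H_0 = Z,  H_1 = Z.

K has 5 vertices, 5 edges.
rank ∂_0 = 0, rank ∂_1 = 4 ⇒ b_0 = 5 − 0 − 4 = 1; all invariant factors of ∂_1 are 1 so no torsion. So H_0 ≅ Z.
rank ∂_1 = 4, rank ∂_2 = 0 ⇒ b_1 = 5 − 4 − 0 = 1. So H_1 ≅ Z.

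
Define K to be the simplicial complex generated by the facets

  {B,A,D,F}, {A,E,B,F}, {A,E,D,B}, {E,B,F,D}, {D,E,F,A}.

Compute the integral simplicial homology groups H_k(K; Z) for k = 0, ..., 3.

Order the vertices as A < B < D < E < F. Listing each simplex with vertices in this order, K has dimension 3 with simplices:

  0-simplices (5): A, B, D, E, F
  1-simplices (10): AB, AD, AE, AF, BD, BE, BF, DE, DF, EF
  2-simplices (10): ABD, ABE, ABF, ADE, ADF, AEF, BDE, BDF, BEF, DEF
  3-simplices (5): ABDE, ABDF, ABEF, ADEF, BDEF

giving chain groups C_0 ≅ Z^5, C_1 ≅ Z^10, C_2 ≅ Z^10, C_3 ≅ Z^5.

∂_1: C_1 → C_0 maps an edge to its endpoints' difference, ∂[p,q] = q − p. For instance
  ∂DE = E − D.
This gives a 5×10 integer matrix of rank 4; reducing to Smith normal form yields diagonal entries (1,1,1,1).

Boundary ∂_2: C_2 → C_1 sends each 2-simplex [p,q,r] to [q,r] − [p,r] + [p,q]. For instance
  ∂ABF = BF − AF + AB,
  ∂BDE = DE − BE + BD.
This gives a 10×10 integer matrix of rank 6; reducing to Smith normal form yields diagonal entries (1,1,1,1,1,1).

The boundary map ∂_3: C_3 → C_2 sends each 3-simplex σ to the alternating sum Σ_i (−1)^i (σ with its i-th vertex removed). For instance
  ∂BDEF = DEF − BEF + BDF − BDE,
  ∂ADEF = DEF − AEF + ADF − ADE.
As a 10×5 matrix over Z this has rank 4, with invariant factors (1,1,1,1).

Now H_k = ker ∂_k / im ∂_{k+1}, so:

  H_0: rank C_0 − rank ∂_1 = 5 − 4 = 1, and the invariant factors of ∂_1 are all 1, so H_0 = Z.
  H_1: rank ker ∂_1 − rank ∂_2 = (10 − 4) − 6 = 0, and the invariant factors of ∂_2 are all 1, so H_1 = 0.
  H_2: rank ker ∂_2 − rank ∂_3 = (10 − 6) − 4 = 0, and the invariant factors of ∂_3 are all 1, so H_2 = 0.
  H_3: rank ker ∂_3 − rank ∂_4 = (5 − 4) − 0 = 1, and there is no ∂_4, so H_3 = Z.

H_0 = Z,  H_1 = 0,  H_2 = 0,  H_3 = Z.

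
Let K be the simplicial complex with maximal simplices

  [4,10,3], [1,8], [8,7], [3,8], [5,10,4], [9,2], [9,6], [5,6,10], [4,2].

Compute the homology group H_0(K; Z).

H_0 = Z.

Order the vertices as 1 < 2 < 3 < 4 < 5 < 6 < 7 < 8 < 9 < 10. Listing each simplex with vertices in this order, K has dimension 2 with simplices:

  0-simplices (10): [1], [2], [3], [4], [5], [6], [7], [8], [9], [10]
  1-simplices (13): [1,8], [2,4], [2,9], [3,4], [3,8], [3,10], [4,5], [4,10], [5,6], [5,10], [6,9], [6,10], [7,8]
  2-simplices (3): [3,4,10], [4,5,10], [5,6,10]

giving chain groups C_0 ≅ Z^10, C_1 ≅ Z^13, C_2 ≅ Z^3.

Boundary ∂_1: C_1 → C_0 maps an edge to its endpoints' difference, ∂[p,q] = q − p. For instance
  ∂[5,6] = [6] − [5].
This gives a 10×13 integer matrix of rank 9; reducing to Smith normal form yields diagonal entries (1,1,1,1,1,1,1,1,1).

∂_2: C_2 → C_1 sends each 2-simplex [p,q,r] to [q,r] − [p,r] + [p,q]. For instance
  ∂[4,5,10] = [5,10] − [4,10] + [4,5],
  ∂[3,4,10] = [4,10] − [3,10] + [3,4].
As a 13×3 matrix over Z this has rank 3, with invariant factors (1,1,1).

From H_k ≅ ker(∂_k) / im(∂_{k+1}) we obtain:

  H_0: rank C_0 − rank ∂_1 = 10 − 9 = 1, and the invariant factors of ∂_1 are all 1, so H_0 = Z.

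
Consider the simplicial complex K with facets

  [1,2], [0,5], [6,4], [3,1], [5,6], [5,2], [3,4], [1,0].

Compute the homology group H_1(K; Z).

Order the vertices as 0 < 1 < 2 < 3 < 4 < 5 < 6. Listing each simplex with vertices in this order, K has dimension 1 with simplices:

  0-simplices (7): [0], [1], [2], [3], [4], [5], [6]
  1-simplices (8): [0,1], [0,5], [1,2], [1,3], [2,5], [3,4], [4,6], [5,6]

so the chain groups are C_0 ≅ Z^7, C_1 ≅ Z^8.

∂_1: C_1 → C_0 sends each edge [p,q] (with p < q) to q − p.
The 7×8 boundary matrix has rank 6 and Smith normal form diag(1,1,1,1,1,1).

From H_k ≅ ker(∂_k) / im(∂_{k+1}) we obtain:

  H_1: rank ker ∂_1 − rank ∂_2 = (8 − 6) − 0 = 2, and there is no ∂_2, so H_1 = Z^2.

H_1 = Z^2.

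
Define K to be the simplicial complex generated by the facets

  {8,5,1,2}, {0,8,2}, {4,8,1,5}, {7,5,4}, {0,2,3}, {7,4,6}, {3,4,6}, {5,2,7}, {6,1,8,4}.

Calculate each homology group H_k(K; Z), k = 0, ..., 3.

H_0 = Z,  H_1 = Z,  H_2 = 0,  H_3 = 0.

Take the total order 0 < 1 < 2 < 3 < 4 < 5 < 6 < 7 < 8 on the vertex set. Then K (dimension 3) consists of the simplices:

  0-simplices (9): [0], [1], [2], [3], [4], [5], [6], [7], [8]
  1-simplices (22): [0,2], [0,3], [0,8], [1,2], [1,4], [1,5], [1,6], [1,8], [2,3], [2,5], [2,7], [2,8], [3,4], [3,6], [4,5], [4,6], [4,7], [4,8], [5,7], [5,8], [6,7], [6,8]
  2-simplices (16): [0,2,3], [0,2,8], [1,2,5], [1,2,8], [1,4,5], [1,4,6], [1,4,8], [1,5,8], [1,6,8], [2,5,7], [2,5,8], [3,4,6], [4,5,7], [4,5,8], [4,6,7], [4,6,8]
  3-simplices (3): [1,2,5,8], [1,4,5,8], [1,4,6,8]

so the chain groups are C_0 ≅ Z^9, C_1 ≅ Z^22, C_2 ≅ Z^16, C_3 ≅ Z^3.

Boundary ∂_1: C_1 → C_0 sends each edge [p,q] (with p < q) to q − p.
This gives a 9×22 integer matrix of rank 8; reducing to Smith normal form yields diagonal entries (1,1,1,1,1,1,1,1).

Boundary ∂_2: C_2 → C_1 maps a triangle to the signed sum of its edges. For instance
  ∂[1,5,8] = [5,8] − [1,8] + [1,5],
  ∂[0,2,3] = [2,3] − [0,3] + [0,2].
The resulting 22×16 matrix has rank 13, and its Smith normal form has invariant factors (1,1,1,1,1,1,1,1,1,1,1,1,1).

∂_3: C_3 → C_2 sends each 3-simplex σ to the alternating sum Σ_i (−1)^i (σ with its i-th vertex removed). For instance
  ∂[1,2,5,8] = [2,5,8] − [1,5,8] + [1,2,8] − [1,2,5],
  ∂[1,4,5,8] = [4,5,8] − [1,5,8] + [1,4,8] − [1,4,5].
The 16×3 boundary matrix has rank 3 and Smith normal form diag(1,1,1).

Computing H_k = (kernel of ∂_k) / (image of ∂_{k+1}):

  H_0: rank C_0 − rank ∂_1 = 9 − 8 = 1, and the invariant factors of ∂_1 are all 1, so H_0 = Z.
  H_1: rank ker ∂_1 − rank ∂_2 = (22 − 8) − 13 = 1, and the invariant factors of ∂_2 are all 1, so H_1 = Z.
  H_2: rank ker ∂_2 − rank ∂_3 = (16 − 13) − 3 = 0, and the invariant factors of ∂_3 are all 1, so H_2 = 0.
  H_3: rank ker ∂_3 − rank ∂_4 = (3 − 3) − 0 = 0, and there is no ∂_4, so H_3 = 0.

As a check, the Euler characteristic is 9 − 22 + 16 − 3 = 0, which agrees with 1 − 1 + 0 − 0 = 0.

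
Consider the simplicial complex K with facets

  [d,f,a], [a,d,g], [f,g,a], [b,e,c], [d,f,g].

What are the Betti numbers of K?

b_0 = 2, b_1 = 0, b_2 = 1.

We work with the vertex ordering a < b < c < d < e < f < g. The simplices of K, each written with vertices in increasing order, are:

  0-simplices (7): a, b, c, d, e, f, g
  1-simplices (9): ad, af, ag, bc, be, ce, df, dg, fg
  2-simplices (5): adf, adg, afg, bce, dfg

so the chain groups are C_0 ≅ Z^7, C_1 ≅ Z^9, C_2 ≅ Z^5.

The boundary map ∂_1: C_1 → C_0 maps an edge to its endpoints' difference, ∂[p,q] = q − p. For instance
  ∂df = f − d.
As a 7×9 matrix over Z this has rank 5, with invariant factors (1,1,1,1,1).

The boundary map ∂_2: C_2 → C_1 sends each 2-simplex [p,q,r] to [q,r] − [p,r] + [p,q]. For instance
  ∂afg = fg − ag + af,
  ∂adg = dg − ag + ad.
This gives a 9×5 integer matrix of rank 4; reducing to Smith normal form yields diagonal entries (1,1,1,1).

From H_k ≅ ker(∂_k) / im(∂_{k+1}) we obtain:

  H_0: rank C_0 − rank ∂_1 = 7 − 5 = 2, and the invariant factors of ∂_1 are all 1, so H_0 = Z^2.
  H_1: rank ker ∂_1 − rank ∂_2 = (9 − 5) − 4 = 0, and the invariant factors of ∂_2 are all 1, so H_1 = 0.
  H_2: rank ker ∂_2 − rank ∂_3 = (5 − 4) − 0 = 1, and there is no ∂_3, so H_2 = Z.

Hence the Betti numbers are b_0 = 2, b_1 = 0, b_2 = 1.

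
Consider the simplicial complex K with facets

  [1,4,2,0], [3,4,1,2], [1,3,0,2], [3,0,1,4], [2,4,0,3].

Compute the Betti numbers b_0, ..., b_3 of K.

b_0 = 1, b_1 = 0, b_2 = 0, b_3 = 1.

K has 5 vertices, 10 edges, 10 triangles, 5 3-simplices.
rank ∂_0 = 0, rank ∂_1 = 4 ⇒ b_0 = 5 − 0 − 4 = 1; all invariant factors of ∂_1 are 1 so no torsion. So H_0 = Z.
rank ∂_1 = 4, rank ∂_2 = 6 ⇒ b_1 = 10 − 4 − 6 = 0; all invariant factors of ∂_2 are 1 so no torsion. So H_1 = 0.
rank ∂_2 = 6, rank ∂_3 = 4 ⇒ b_2 = 10 − 6 − 4 = 0; all invariant factors of ∂_3 are 1 so no torsion. So H_2 = 0.
rank ∂_3 = 4, rank ∂_4 = 0 ⇒ b_3 = 5 − 4 − 0 = 1. So H_3 = Z.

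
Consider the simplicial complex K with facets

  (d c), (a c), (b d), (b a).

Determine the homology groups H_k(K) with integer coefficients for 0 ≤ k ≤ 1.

K has 4 vertices, 4 edges.
rank ∂_0 = 0, rank ∂_1 = 3 ⇒ b_0 = 4 − 0 − 3 = 1; all invariant factors of ∂_1 are 1 so no torsion. So H_0 = Z.
rank ∂_1 = 3, rank ∂_2 = 0 ⇒ b_1 = 4 − 3 − 0 = 1. So H_1 = Z.

H_0 = Z,  H_1 = Z.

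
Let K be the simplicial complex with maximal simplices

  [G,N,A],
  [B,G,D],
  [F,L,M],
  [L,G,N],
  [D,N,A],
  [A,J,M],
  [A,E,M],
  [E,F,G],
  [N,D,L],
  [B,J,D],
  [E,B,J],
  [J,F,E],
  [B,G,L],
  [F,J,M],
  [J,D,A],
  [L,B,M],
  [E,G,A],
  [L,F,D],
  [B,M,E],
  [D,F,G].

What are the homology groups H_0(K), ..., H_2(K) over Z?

Order the vertices as A < B < D < E < F < G < J < L < M < N. Listing each simplex with vertices in this order, K has dimension 2 with simplices:

  0-simplices (10): A, B, D, E, F, G, J, L, M, N
  1-simplices (30): AD, AE, AG, AJ, AM, AN, BD, BE, BG, BJ, BL, BM, DF, DG, DJ, DL, DN, EF, EG, EJ, EM, FG, FJ, FL, FM, GL, GN, JM, LM, LN
  2-simplices (20): ADJ, ADN, AEG, AEM, AGN, AJM, BDG, BDJ, BEJ, BEM, BGL, BLM, DFG, DFL, DLN, EFG, EFJ, FJM, FLM, GLN

so the chain groups are C_0 ≅ Z^10, C_1 ≅ Z^30, C_2 ≅ Z^20.

∂_1: C_1 → C_0 maps an edge to its endpoints' difference, ∂[p,q] = q − p.
The resulting 10×30 matrix has rank 9, and its Smith normal form has invariant factors (1,1,1,1,1,1,1,1,1).

∂_2: C_2 → C_1 maps a triangle to the signed sum of its edges. For instance
  ∂DFG = FG − DG + DF,
  ∂AEG = EG − AG + AE.
The 30×20 boundary matrix has rank 20 and Smith normal form diag(1,1,1,1,1,1,1,1,1,1,1,1,1,1,1,1,1,1,1,2).

Now H_k = ker ∂_k / im ∂_{k+1}, so:

  H_0: rank C_0 − rank ∂_1 = 10 − 9 = 1, and the invariant factors of ∂_1 are all 1, so H_0 = Z.
  H_1: rank ker ∂_1 − rank ∂_2 = (30 − 9) − 20 = 1, and ∂_2 has invariant factor 2 > 1, so H_1 = Z ⊕ Z/2.
  H_2: rank ker ∂_2 − rank ∂_3 = (20 − 20) − 0 = 0, and there is no ∂_3, so H_2 = 0.

As a check, the Euler characteristic is 10 − 30 + 20 = 0, which agrees with 1 − 1 + 0 = 0.
(K is a triangulation of the Klein bottle.)

H_0 = Z,  H_1 = Z ⊕ Z/2,  H_2 = 0.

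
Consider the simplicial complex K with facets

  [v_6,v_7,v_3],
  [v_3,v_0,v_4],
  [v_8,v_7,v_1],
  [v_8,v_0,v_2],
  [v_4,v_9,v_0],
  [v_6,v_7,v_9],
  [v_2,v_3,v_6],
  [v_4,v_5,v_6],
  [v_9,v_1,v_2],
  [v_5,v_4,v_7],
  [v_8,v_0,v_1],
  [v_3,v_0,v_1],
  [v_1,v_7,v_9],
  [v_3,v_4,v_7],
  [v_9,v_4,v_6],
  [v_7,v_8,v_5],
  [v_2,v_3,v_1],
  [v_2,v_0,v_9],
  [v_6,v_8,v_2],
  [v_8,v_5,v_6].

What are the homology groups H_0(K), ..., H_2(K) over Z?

Fix the vertex order v_0 < v_1 < v_2 < v_3 < v_4 < v_5 < v_6 < v_7 < v_8 < v_9 and write every simplex with vertices in increasing order. Then dim K = 2 and the simplices of K are:

  0-simplices (10): [v_0], [v_1], [v_2], [v_3], [v_4], [v_5], [v_6], [v_7], [v_8], [v_9]
  1-simplices (30): (30 of them)
  2-simplices (20): (20 of them)

giving chain groups C_0 ≅ Z^10, C_1 ≅ Z^30, C_2 ≅ Z^20.

∂_1: C_1 → C_0 is given by ∂[p,q] = [q] − [p]. For instance
  ∂[v_0,v_8] = [v_8] − [v_0].
This gives a 10×30 integer matrix of rank 9; reducing to Smith normal form yields diagonal entries (1,1,1,1,1,1,1,1,1).

∂_2: C_2 → C_1 acts by ∂[p,q,r] = [q,r] − [p,r] + [p,q]. For instance
  ∂[v_1,v_2,v_9] = [v_2,v_9] − [v_1,v_9] + [v_1,v_2],
  ∂[v_2,v_3,v_6] = [v_3,v_6] − [v_2,v_6] + [v_2,v_3].
The 30×20 boundary matrix has rank 20 and Smith normal form diag(1,1,1,1,1,1,1,1,1,1,1,1,1,1,1,1,1,1,1,2).

Computing H_k = (kernel of ∂_k) / (image of ∂_{k+1}):

  H_0: rank C_0 − rank ∂_1 = 10 − 9 = 1, and the invariant factors of ∂_1 are all 1, so H_0 ≅ Z.
  H_1: rank ker ∂_1 − rank ∂_2 = (30 − 9) − 20 = 1, and ∂_2 has invariant factor 2 > 1, so H_1 ≅ Z × Z/2.
  H_2: rank ker ∂_2 − rank ∂_3 = (20 − 20) − 0 = 0, and there is no ∂_3, so H_2 ≅ 0.

As a check, the Euler characteristic is 10 − 30 + 20 = 0, which agrees with 1 − 1 + 0 = 0.

H_0 ≅ Z,  H_1 ≅ Z × Z/2,  H_2 = 0.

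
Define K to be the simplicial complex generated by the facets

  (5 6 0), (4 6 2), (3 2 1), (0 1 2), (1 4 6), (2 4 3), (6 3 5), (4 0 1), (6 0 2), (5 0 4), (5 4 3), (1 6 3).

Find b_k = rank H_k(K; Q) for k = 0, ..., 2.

b_0 = 1, b_1 = 0, b_2 = 0.

We work with the vertex ordering 0 < 1 < 2 < 3 < 4 < 5 < 6. The simplices of K, each written with vertices in increasing order, are:

  0-simplices (7): [0], [1], [2], [3], [4], [5], [6]
  1-simplices (18): [0,1], [0,2], [0,4], [0,5], [0,6], [1,2], [1,3], [1,4], [1,6], [2,3], [2,4], [2,6], [3,4], [3,5], [3,6], [4,5], [4,6], [5,6]
  2-simplices (12): [0,1,2], [0,1,4], [0,2,6], [0,4,5], [0,5,6], [1,2,3], [1,3,6], [1,4,6], [2,3,4], [2,4,6], [3,4,5], [3,5,6]

Hence C_0 ≅ Z^7, C_1 ≅ Z^18, C_2 ≅ Z^12.

The boundary map ∂_1: C_1 → C_0 maps an edge to its endpoints' difference, ∂[p,q] = q − p.
The 7×18 boundary matrix has rank 6 and Smith normal form diag(1,1,1,1,1,1).

The boundary map ∂_2: C_2 → C_1 acts by ∂[p,q,r] = [q,r] − [p,r] + [p,q]. For instance
  ∂[0,5,6] = [5,6] − [0,6] + [0,5],
  ∂[2,4,6] = [4,6] − [2,6] + [2,4].
As a 18×12 matrix over Z this has rank 12, with invariant factors (1,1,1,1,1,1,1,1,1,1,1,2).

Computing H_k = (kernel of ∂_k) / (image of ∂_{k+1}):

  H_0: rank C_0 − rank ∂_1 = 7 − 6 = 1, and the invariant factors of ∂_1 are all 1, so H_0 = Z.
  H_1: rank ker ∂_1 − rank ∂_2 = (18 − 6) − 12 = 0, and ∂_2 has invariant factor 2 > 1, so H_1 = Z/2Z.
  H_2: rank ker ∂_2 − rank ∂_3 = (12 − 12) − 0 = 0, and there is no ∂_3, so H_2 = 0.

(K is a triangulation of the real projective plane RP^2.)

Hence the Betti numbers are b_0 = 1, b_1 = 0, b_2 = 0.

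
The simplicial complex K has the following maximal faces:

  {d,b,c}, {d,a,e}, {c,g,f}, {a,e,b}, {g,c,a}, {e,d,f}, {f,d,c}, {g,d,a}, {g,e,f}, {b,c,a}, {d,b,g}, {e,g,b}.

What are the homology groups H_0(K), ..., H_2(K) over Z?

H_0 = Z,  H_1 = Z/2,  H_2 = 0.

Take the total order a < b < c < d < e < f < g on the vertex set. Then K (dimension 2) consists of the simplices:

  0-simplices (7): a, b, c, d, e, f, g
  1-simplices (18): ab, ac, ad, ae, ag, bc, bd, be, bg, cd, cf, cg, de, df, dg, ef, eg, fg
  2-simplices (12): abc, abe, acg, ade, adg, bcd, bdg, beg, cdf, cfg, def, efg

giving chain groups C_0 ≅ Z^7, C_1 ≅ Z^18, C_2 ≅ Z^12.

Boundary ∂_1: C_1 → C_0 maps an edge to its endpoints' difference, ∂[p,q] = q − p.
This gives a 7×18 integer matrix of rank 6; reducing to Smith normal form yields diagonal entries (1,1,1,1,1,1).

The boundary map ∂_2: C_2 → C_1 acts by ∂[p,q,r] = [q,r] − [p,r] + [p,q]. For instance
  ∂beg = eg − bg + be,
  ∂bdg = dg − bg + bd.
The 18×12 boundary matrix has rank 12 and Smith normal form diag(1,1,1,1,1,1,1,1,1,1,1,2).

Computing H_k = (kernel of ∂_k) / (image of ∂_{k+1}):

  H_0: rank C_0 − rank ∂_1 = 7 − 6 = 1, and the invariant factors of ∂_1 are all 1, so H_0 ≅ Z.
  H_1: rank ker ∂_1 − rank ∂_2 = (18 − 6) − 12 = 0, and ∂_2 has invariant factor 2 > 1, so H_1 ≅ Z/2.
  H_2: rank ker ∂_2 − rank ∂_3 = (12 − 12) − 0 = 0, and there is no ∂_3, so H_2 ≅ 0.

As a check, the Euler characteristic is 7 − 18 + 12 = 1, which agrees with 1 − 0 + 0 = 1.
(K is a triangulation of the real projective plane RP^2.)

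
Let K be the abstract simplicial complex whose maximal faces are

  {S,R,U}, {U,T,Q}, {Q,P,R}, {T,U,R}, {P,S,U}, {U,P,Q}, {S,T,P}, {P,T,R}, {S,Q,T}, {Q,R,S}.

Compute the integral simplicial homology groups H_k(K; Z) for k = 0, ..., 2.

Fix the vertex order P < Q < R < S < T < U and write every simplex with vertices in increasing order. Then dim K = 2 and the simplices of K are:

  0-simplices (6): P, Q, R, S, T, U
  1-simplices (15): PQ, PR, PS, PT, PU, QR, QS, QT, QU, RS, RT, RU, ST, SU, TU
  2-simplices (10): PQR, PQU, PRT, PST, PSU, QRS, QST, QTU, RSU, RTU

so the chain groups are C_0 ≅ Z^6, C_1 ≅ Z^15, C_2 ≅ Z^10.

The boundary map ∂_1: C_1 → C_0 is given by ∂[p,q] = [q] − [p]. For instance
  ∂PT = T − P.
The resulting 6×15 matrix has rank 5, and its Smith normal form has invariant factors (1,1,1,1,1).

Boundary ∂_2: C_2 → C_1 acts by ∂[p,q,r] = [q,r] − [p,r] + [p,q]. For instance
  ∂PSU = SU − PU + PS,
  ∂PQR = QR − PR + PQ.
As a 15×10 matrix over Z this has rank 10, with invariant factors (1,1,1,1,1,1,1,1,1,2).

Reading off H_k = ker ∂_k / im ∂_{k+1}:

  H_0: rank C_0 − rank ∂_1 = 6 − 5 = 1, and the invariant factors of ∂_1 are all 1, so H_0 ≅ Z.
  H_1: rank ker ∂_1 − rank ∂_2 = (15 − 5) − 10 = 0, and ∂_2 has invariant factor 2 > 1, so H_1 ≅ Z/2.
  H_2: rank ker ∂_2 − rank ∂_3 = (10 − 10) − 0 = 0, and there is no ∂_3, so H_2 ≅ 0.

H_0 = Z,  H_1 = Z/2,  H_2 = 0.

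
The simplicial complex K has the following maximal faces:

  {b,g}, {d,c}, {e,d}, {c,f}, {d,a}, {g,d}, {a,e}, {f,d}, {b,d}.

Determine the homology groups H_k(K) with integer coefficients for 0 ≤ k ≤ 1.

Take the total order a < b < c < d < e < f < g on the vertex set. Then K (dimension 1) consists of the simplices:

  0-simplices (7): a, b, c, d, e, f, g
  1-simplices (9): ad, ae, bd, bg, cd, cf, de, df, dg

giving chain groups C_0 ≅ Z^7, C_1 ≅ Z^9.

∂_1: C_1 → C_0 sends each edge [p,q] (with p < q) to q − p. For instance
  ∂ae = e − a.
The resulting 7×9 matrix has rank 6, and its Smith normal form has invariant factors (1,1,1,1,1,1).

From H_k ≅ ker(∂_k) / im(∂_{k+1}) we obtain:

  H_0: rank C_0 − rank ∂_1 = 7 − 6 = 1, and the invariant factors of ∂_1 are all 1, so H_0 ≅ Z.
  H_1: rank ker ∂_1 − rank ∂_2 = (9 − 6) − 0 = 3, and there is no ∂_2, so H_1 ≅ Z^3.

H_0 ≅ Z,  H_1 ≅ Z^3.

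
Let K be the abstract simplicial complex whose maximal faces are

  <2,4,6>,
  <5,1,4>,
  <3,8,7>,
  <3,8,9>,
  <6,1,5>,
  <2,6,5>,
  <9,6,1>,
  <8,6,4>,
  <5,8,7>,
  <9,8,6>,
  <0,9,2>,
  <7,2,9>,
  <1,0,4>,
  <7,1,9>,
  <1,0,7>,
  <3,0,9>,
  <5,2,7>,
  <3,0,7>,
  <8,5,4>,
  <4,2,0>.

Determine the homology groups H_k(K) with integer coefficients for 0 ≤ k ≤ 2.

H_0 = Z,  H_1 = Z ⊕ Z/2,  H_2 = 0.

Order the vertices as 0 < 1 < 2 < 3 < 4 < 5 < 6 < 7 < 8 < 9. Listing each simplex with vertices in this order, K has dimension 2 with simplices:

  0-simplices (10): [0], [1], [2], [3], [4], [5], [6], [7], [8], [9]
  1-simplices (30): (30 of them)
  2-simplices (20): (20 of them)

giving chain groups C_0 ≅ Z^10, C_1 ≅ Z^30, C_2 ≅ Z^20.

The boundary map ∂_1: C_1 → C_0 maps an edge to its endpoints' difference, ∂[p,q] = q − p.
As a 10×30 matrix over Z this has rank 9, with invariant factors (1,1,1,1,1,1,1,1,1).

Boundary ∂_2: C_2 → C_1 maps a triangle to the signed sum of its edges. For instance
  ∂[3,7,8] = [7,8] − [3,8] + [3,7],
  ∂[6,8,9] = [8,9] − [6,9] + [6,8].
The resulting 30×20 matrix has rank 20, and its Smith normal form has invariant factors (1,1,1,1,1,1,1,1,1,1,1,1,1,1,1,1,1,1,1,2).

Now H_k = ker ∂_k / im ∂_{k+1}, so:

  H_0: rank C_0 − rank ∂_1 = 10 − 9 = 1, and the invariant factors of ∂_1 are all 1, so H_0 = Z.
  H_1: rank ker ∂_1 − rank ∂_2 = (30 − 9) − 20 = 1, and ∂_2 has invariant factor 2 > 1, so H_1 = Z ⊕ Z/2.
  H_2: rank ker ∂_2 − rank ∂_3 = (20 − 20) − 0 = 0, and there is no ∂_3, so H_2 = 0.

(K is a triangulation of the Klein bottle.)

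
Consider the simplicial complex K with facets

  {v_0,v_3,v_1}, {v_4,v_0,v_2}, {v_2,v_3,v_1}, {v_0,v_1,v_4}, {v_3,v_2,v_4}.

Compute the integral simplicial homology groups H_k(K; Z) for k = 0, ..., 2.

Fix the vertex order v_0 < v_1 < v_2 < v_3 < v_4 and write every simplex with vertices in increasing order. Then dim K = 2 and the simplices of K are:

  0-simplices (5): [v_0], [v_1], [v_2], [v_3], [v_4]
  1-simplices (10): [v_0,v_1], [v_0,v_2], [v_0,v_3], [v_0,v_4], [v_1,v_2], [v_1,v_3], [v_1,v_4], [v_2,v_3], [v_2,v_4], [v_3,v_4]
  2-simplices (5): [v_0,v_1,v_3], [v_0,v_1,v_4], [v_0,v_2,v_4], [v_1,v_2,v_3], [v_2,v_3,v_4]

Hence C_0 ≅ Z^5, C_1 ≅ Z^10, C_2 ≅ Z^5.

Boundary ∂_1: C_1 → C_0 is given by ∂[p,q] = [q] − [p]. For instance
  ∂[v_1,v_4] = [v_4] − [v_1].
As a 5×10 matrix over Z this has rank 4, with invariant factors (1,1,1,1).

Boundary ∂_2: C_2 → C_1 sends each 2-simplex [p,q,r] to [q,r] − [p,r] + [p,q]. For instance
  ∂[v_0,v_2,v_4] = [v_2,v_4] − [v_0,v_4] + [v_0,v_2],
  ∂[v_0,v_1,v_3] = [v_1,v_3] − [v_0,v_3] + [v_0,v_1].
The resulting 10×5 matrix has rank 5, and its Smith normal form has invariant factors (1,1,1,1,1).

Computing H_k = (kernel of ∂_k) / (image of ∂_{k+1}):

  H_0: rank C_0 − rank ∂_1 = 5 − 4 = 1, and the invariant factors of ∂_1 are all 1, so H_0 ≅ Z.
  H_1: rank ker ∂_1 − rank ∂_2 = (10 − 4) − 5 = 1, and the invariant factors of ∂_2 are all 1, so H_1 ≅ Z.
  H_2: rank ker ∂_2 − rank ∂_3 = (5 − 5) − 0 = 0, and there is no ∂_3, so H_2 ≅ 0.

As a check, the Euler characteristic is 5 − 10 + 5 = 0, which agrees with 1 − 1 + 0 = 0.

H_0 = Z,  H_1 = Z,  H_2 = 0.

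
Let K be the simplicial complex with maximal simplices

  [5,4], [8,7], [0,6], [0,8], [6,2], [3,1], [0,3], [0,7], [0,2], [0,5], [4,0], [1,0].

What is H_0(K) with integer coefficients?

H_0 ≅ Z.

Fix the vertex order 0 < 1 < 2 < 3 < 4 < 5 < 6 < 7 < 8 and write every simplex with vertices in increasing order. Then dim K = 1 and the simplices of K are:

  0-simplices (9): [0], [1], [2], [3], [4], [5], [6], [7], [8]
  1-simplices (12): [0,1], [0,2], [0,3], [0,4], [0,5], [0,6], [0,7], [0,8], [1,3], [2,6], [4,5], [7,8]

giving chain groups C_0 ≅ Z^9, C_1 ≅ Z^12.

The boundary map ∂_1: C_1 → C_0 sends each edge [p,q] (with p < q) to q − p. For instance
  ∂[7,8] = [8] − [7].
The resulting 9×12 matrix has rank 8, and its Smith normal form has invariant factors (1,1,1,1,1,1,1,1).

Now H_k = ker ∂_k / im ∂_{k+1}, so:

  H_0: rank C_0 − rank ∂_1 = 9 − 8 = 1, and the invariant factors of ∂_1 are all 1, so H_0 ≅ Z.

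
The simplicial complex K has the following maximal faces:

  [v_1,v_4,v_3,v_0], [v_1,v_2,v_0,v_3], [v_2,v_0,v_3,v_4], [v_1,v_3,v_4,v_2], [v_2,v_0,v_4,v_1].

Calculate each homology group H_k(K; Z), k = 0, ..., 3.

H_0 ≅ Z,  H_1 = 0,  H_2 = 0,  H_3 ≅ Z.

Order the vertices as v_0 < v_1 < v_2 < v_3 < v_4. Listing each simplex with vertices in this order, K has dimension 3 with simplices:

  0-simplices (5): [v_0], [v_1], [v_2], [v_3], [v_4]
  1-simplices (10): [v_0,v_1], [v_0,v_2], [v_0,v_3], [v_0,v_4], [v_1,v_2], [v_1,v_3], [v_1,v_4], [v_2,v_3], [v_2,v_4], [v_3,v_4]
  2-simplices (10): [v_0,v_1,v_2], [v_0,v_1,v_3], [v_0,v_1,v_4], [v_0,v_2,v_3], [v_0,v_2,v_4], [v_0,v_3,v_4], [v_1,v_2,v_3], [v_1,v_2,v_4], [v_1,v_3,v_4], [v_2,v_3,v_4]
  3-simplices (5): [v_0,v_1,v_2,v_3], [v_0,v_1,v_2,v_4], [v_0,v_1,v_3,v_4], [v_0,v_2,v_3,v_4], [v_1,v_2,v_3,v_4]

so the chain groups are C_0 ≅ Z^5, C_1 ≅ Z^10, C_2 ≅ Z^10, C_3 ≅ Z^5.

Boundary ∂_1: C_1 → C_0 is given by ∂[p,q] = [q] − [p]. For instance
  ∂[v_3,v_4] = [v_4] − [v_3].
This gives a 5×10 integer matrix of rank 4; reducing to Smith normal form yields diagonal entries (1,1,1,1).

The boundary map ∂_2: C_2 → C_1 acts by ∂[p,q,r] = [q,r] − [p,r] + [p,q]. For instance
  ∂[v_0,v_1,v_2] = [v_1,v_2] − [v_0,v_2] + [v_0,v_1],
  ∂[v_2,v_3,v_4] = [v_3,v_4] − [v_2,v_4] + [v_2,v_3].
This gives a 10×10 integer matrix of rank 6; reducing to Smith normal form yields diagonal entries (1,1,1,1,1,1).

∂_3: C_3 → C_2 sends each 3-simplex σ to the alternating sum Σ_i (−1)^i (σ with its i-th vertex removed). For instance
  ∂[v_0,v_2,v_3,v_4] = [v_2,v_3,v_4] − [v_0,v_3,v_4] + [v_0,v_2,v_4] − [v_0,v_2,v_3],
  ∂[v_1,v_2,v_3,v_4] = [v_2,v_3,v_4] − [v_1,v_3,v_4] + [v_1,v_2,v_4] − [v_1,v_2,v_3].
The 10×5 boundary matrix has rank 4 and Smith normal form diag(1,1,1,1).

Now H_k = ker ∂_k / im ∂_{k+1}, so:

  H_0: rank C_0 − rank ∂_1 = 5 − 4 = 1, and the invariant factors of ∂_1 are all 1, so H_0 = Z.
  H_1: rank ker ∂_1 − rank ∂_2 = (10 − 4) − 6 = 0, and the invariant factors of ∂_2 are all 1, so H_1 = 0.
  H_2: rank ker ∂_2 − rank ∂_3 = (10 − 6) − 4 = 0, and the invariant factors of ∂_3 are all 1, so H_2 = 0.
  H_3: rank ker ∂_3 − rank ∂_4 = (5 − 4) − 0 = 1, and there is no ∂_4, so H_3 = Z.

As a check, the Euler characteristic is 5 − 10 + 10 − 5 = 0, which agrees with 1 − 0 + 0 − 1 = 0.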